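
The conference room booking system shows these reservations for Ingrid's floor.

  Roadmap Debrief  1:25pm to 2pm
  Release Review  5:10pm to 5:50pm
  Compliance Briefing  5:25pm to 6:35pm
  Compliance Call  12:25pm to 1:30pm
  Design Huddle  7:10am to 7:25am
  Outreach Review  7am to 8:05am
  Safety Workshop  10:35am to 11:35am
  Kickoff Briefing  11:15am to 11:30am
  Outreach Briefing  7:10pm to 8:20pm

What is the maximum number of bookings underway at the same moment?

Walk through starts and ends in time order (an end at T is processed before a start at T):
7am start Outreach Review → 1
7:10am start Design Huddle → 2
7:25am end Design Huddle → 1
8:05am end Outreach Review → 0
10:35am start Safety Workshop → 1
11:15am start Kickoff Briefing → 2
11:30am end Kickoff Briefing → 1
11:35am end Safety Workshop → 0
12:25pm start Compliance Call → 1
1:25pm start Roadmap Debrief → 2
1:30pm end Compliance Call → 1
2pm end Roadmap Debrief → 0
5:10pm start Release Review → 1
5:25pm start Compliance Briefing → 2
5:50pm end Release Review → 1
6:35pm end Compliance Briefing → 0
7:10pm start Outreach Briefing → 1
8:20pm end Outreach Briefing → 0
Peak is 2, at 7:10am (Design Huddle, Outreach Review).

2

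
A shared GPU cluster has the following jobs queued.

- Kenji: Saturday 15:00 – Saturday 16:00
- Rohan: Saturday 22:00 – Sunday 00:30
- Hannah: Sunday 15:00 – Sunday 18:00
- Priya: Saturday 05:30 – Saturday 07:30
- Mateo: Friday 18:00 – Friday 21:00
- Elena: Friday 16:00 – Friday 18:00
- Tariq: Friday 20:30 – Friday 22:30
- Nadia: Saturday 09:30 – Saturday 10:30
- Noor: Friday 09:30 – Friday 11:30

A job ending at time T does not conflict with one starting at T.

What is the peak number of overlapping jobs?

Walk through starts and ends in time order (an end at T is processed before a start at T):
Friday 09:30 start Noor → 1
Friday 11:30 end Noor → 0
Friday 16:00 start Elena → 1
Friday 18:00 end Elena → 0
Friday 18:00 start Mateo → 1
Friday 20:30 start Tariq → 2
Friday 21:00 end Mateo → 1
Friday 22:30 end Tariq → 0
Saturday 05:30 start Priya → 1
Saturday 07:30 end Priya → 0
Saturday 09:30 start Nadia → 1
Saturday 10:30 end Nadia → 0
Saturday 15:00 start Kenji → 1
Saturday 16:00 end Kenji → 0
Saturday 22:00 start Rohan → 1
Sunday 00:30 end Rohan → 0
Sunday 15:00 start Hannah → 1
Sunday 18:00 end Hannah → 0
Peak is 2, at Friday 20:30 (Mateo, Tariq).

2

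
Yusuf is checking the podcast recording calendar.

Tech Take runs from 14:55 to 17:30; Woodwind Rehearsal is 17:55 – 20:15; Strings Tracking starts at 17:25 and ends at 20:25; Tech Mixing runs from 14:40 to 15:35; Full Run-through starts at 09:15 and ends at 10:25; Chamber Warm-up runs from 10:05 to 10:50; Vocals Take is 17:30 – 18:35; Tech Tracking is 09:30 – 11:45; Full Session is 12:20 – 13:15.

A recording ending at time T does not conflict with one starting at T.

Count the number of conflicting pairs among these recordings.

8

Sorted by start: Full Run-through, Tech Tracking, Chamber Warm-up, Full Session, Tech Mixing, Tech Take, Strings Tracking, Vocals Take, Woodwind Rehearsal.
Tech Tracking starts before Full Run-through ends → Full Run-through and Tech Tracking overlap.
Chamber Warm-up starts before Full Run-through ends → Full Run-through and Chamber Warm-up overlap.
Full Session starts after Full Run-through ends — done with Full Run-through.
Chamber Warm-up starts before Tech Tracking ends → Tech Tracking and Chamber Warm-up overlap.
Full Session starts after Tech Tracking ends — done with Tech Tracking.
Full Session starts after Chamber Warm-up ends — done with Chamber Warm-up.
Tech Mixing starts after Full Session ends — done with Full Session.
Tech Take starts before Tech Mixing ends → Tech Mixing and Tech Take overlap.
Strings Tracking starts after Tech Mixing ends — done with Tech Mixing.
Strings Tracking starts before Tech Take ends → Tech Take and Strings Tracking overlap.
Vocals Take starts exactly when Tech Take ends (back-to-back, no overlap) — done with Tech Take.
Vocals Take starts before Strings Tracking ends → Strings Tracking and Vocals Take overlap.
Woodwind Rehearsal starts before Strings Tracking ends → Strings Tracking and Woodwind Rehearsal overlap.
Woodwind Rehearsal starts before Vocals Take ends → Vocals Take and Woodwind Rehearsal overlap.
Overlapping pairs: Chamber Warm-up & Full Run-through, Chamber Warm-up & Tech Tracking, Full Run-through & Tech Tracking, Strings Tracking & Tech Take, Strings Tracking & Vocals Take, Strings Tracking & Woodwind Rehearsal, Tech Mixing & Tech Take, Vocals Take & Woodwind Rehearsal — 8 in total.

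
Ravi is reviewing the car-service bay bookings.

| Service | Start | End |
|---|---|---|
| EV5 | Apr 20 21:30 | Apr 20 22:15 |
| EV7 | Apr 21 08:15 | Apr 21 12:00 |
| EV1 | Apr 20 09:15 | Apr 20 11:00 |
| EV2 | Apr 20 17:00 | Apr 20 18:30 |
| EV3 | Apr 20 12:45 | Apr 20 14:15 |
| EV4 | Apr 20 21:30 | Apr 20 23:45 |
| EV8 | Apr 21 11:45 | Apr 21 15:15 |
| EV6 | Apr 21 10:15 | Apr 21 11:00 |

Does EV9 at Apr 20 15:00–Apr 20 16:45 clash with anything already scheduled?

No — it doesn't clash with anything

EV1: ends Apr 20 11:00 at or before EV9 starts Apr 20 15:00 → clear.
EV3: ends Apr 20 14:15 at or before EV9 starts Apr 20 15:00 → clear.
EV2: starts Apr 20 17:00 at or after EV9 ends Apr 20 16:45 → clear.
EV4: starts Apr 20 21:30 at or after EV9 ends Apr 20 16:45 → clear.
EV5: starts Apr 20 21:30 at or after EV9 ends Apr 20 16:45 → clear.
EV7: starts Apr 21 08:15 at or after EV9 ends Apr 20 16:45 → clear.
EV6: starts Apr 21 10:15 at or after EV9 ends Apr 20 16:45 → clear.
EV8: starts Apr 21 11:45 at or after EV9 ends Apr 20 16:45 → clear.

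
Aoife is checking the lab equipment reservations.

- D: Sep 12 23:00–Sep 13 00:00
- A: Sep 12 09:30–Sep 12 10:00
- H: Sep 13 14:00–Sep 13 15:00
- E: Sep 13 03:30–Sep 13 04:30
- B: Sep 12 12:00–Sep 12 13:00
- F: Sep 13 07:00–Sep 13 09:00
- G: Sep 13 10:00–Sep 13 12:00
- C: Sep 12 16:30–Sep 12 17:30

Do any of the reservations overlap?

No

Sorted by start: A, B, C, D, E, F, G, H.
B starts after A ends, so A has no further overlaps.
C starts after B ends, so B has no further overlaps.
D starts after C ends, so C has no further overlaps.
E starts after D ends, so D has no further overlaps.
F starts after E ends, so E has no further overlaps.
G starts after F ends, so F has no further overlaps.
H starts after G ends.
Every pair is clear; the schedule has no overlaps.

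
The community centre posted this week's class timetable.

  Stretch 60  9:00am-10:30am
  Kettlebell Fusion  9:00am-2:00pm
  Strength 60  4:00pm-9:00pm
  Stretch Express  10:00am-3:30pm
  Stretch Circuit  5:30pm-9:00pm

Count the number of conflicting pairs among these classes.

Check each pair: they overlap iff neither finishes before the other starts.
Sorted by start: Stretch 60, Kettlebell Fusion, Stretch Express, Strength 60, Stretch Circuit.
Kettlebell Fusion starts before Stretch 60 ends → Stretch 60 and Kettlebell Fusion overlap.
Stretch Express starts before Stretch 60 ends → Stretch 60 and Stretch Express overlap.
Strength 60 starts after Stretch 60 ends; Stretch 60 is clear from here.
Stretch Express starts before Kettlebell Fusion ends → Kettlebell Fusion and Stretch Express overlap.
Strength 60 starts after Kettlebell Fusion ends; Kettlebell Fusion is clear from here.
Strength 60 starts after Stretch Express ends; Stretch Express is clear from here.
Stretch Circuit starts before Strength 60 ends → Strength 60 and Stretch Circuit overlap.
Overlapping pairs: Kettlebell Fusion & Stretch 60, Kettlebell Fusion & Stretch Express, Strength 60 & Stretch Circuit, Stretch 60 & Stretch Express — 4 in total.

4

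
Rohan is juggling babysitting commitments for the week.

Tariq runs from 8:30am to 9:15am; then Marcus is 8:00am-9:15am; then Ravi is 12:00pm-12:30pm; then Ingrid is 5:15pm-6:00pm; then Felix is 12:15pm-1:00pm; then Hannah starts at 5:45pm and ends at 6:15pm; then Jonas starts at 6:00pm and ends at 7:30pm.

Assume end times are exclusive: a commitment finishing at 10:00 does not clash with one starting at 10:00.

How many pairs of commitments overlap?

4

Sorted by start: Marcus, Tariq, Ravi, Felix, Ingrid, Hannah, Jonas.
Tariq starts before Marcus ends → Marcus and Tariq overlap.
Ravi starts after Marcus ends, so Marcus has no further overlaps.
Ravi starts after Tariq ends, so Tariq has no further overlaps.
Felix starts before Ravi ends → Ravi and Felix overlap.
Ingrid starts after Ravi ends, so Ravi has no further overlaps.
Ingrid starts after Felix ends, so Felix has no further overlaps.
Hannah starts before Ingrid ends → Ingrid and Hannah overlap.
Jonas starts exactly when Ingrid ends (back-to-back, no overlap).
Jonas starts before Hannah ends → Hannah and Jonas overlap.
Overlapping pairs: Felix & Ravi, Hannah & Ingrid, Hannah & Jonas, Marcus & Tariq — 4 in total.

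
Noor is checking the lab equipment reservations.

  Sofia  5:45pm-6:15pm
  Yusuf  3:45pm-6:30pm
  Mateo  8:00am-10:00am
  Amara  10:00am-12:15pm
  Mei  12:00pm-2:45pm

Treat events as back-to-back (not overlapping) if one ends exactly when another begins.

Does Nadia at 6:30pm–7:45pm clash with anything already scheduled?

No — it doesn't clash with anything

Mateo: ends 10:00am at or before Nadia starts 6:30pm → clear.
Amara: ends 12:15pm at or before Nadia starts 6:30pm → clear.
Mei: ends 2:45pm at or before Nadia starts 6:30pm → clear.
Yusuf: ends 6:30pm at or before Nadia starts 6:30pm → clear.
Sofia: ends 6:15pm at or before Nadia starts 6:30pm → clear.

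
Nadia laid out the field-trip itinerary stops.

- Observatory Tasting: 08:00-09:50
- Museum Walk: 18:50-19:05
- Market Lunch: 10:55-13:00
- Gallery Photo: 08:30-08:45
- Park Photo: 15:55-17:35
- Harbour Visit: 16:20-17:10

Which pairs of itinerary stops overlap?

Two intervals overlap when each starts before the other ends.
Sorted by start: Observatory Tasting, Gallery Photo, Market Lunch, Park Photo, Harbour Visit, Museum Walk.
Gallery Photo starts before Observatory Tasting ends → Observatory Tasting and Gallery Photo overlap.
Market Lunch starts after Observatory Tasting ends; Observatory Tasting is clear from here.
Market Lunch starts after Gallery Photo ends; Gallery Photo is clear from here.
Park Photo starts after Market Lunch ends; Market Lunch is clear from here.
Harbour Visit starts before Park Photo ends → Park Photo and Harbour Visit overlap.
Museum Walk starts after Park Photo ends.
Museum Walk starts after Harbour Visit ends.

Gallery Photo & Observatory Tasting, Harbour Visit & Park Photo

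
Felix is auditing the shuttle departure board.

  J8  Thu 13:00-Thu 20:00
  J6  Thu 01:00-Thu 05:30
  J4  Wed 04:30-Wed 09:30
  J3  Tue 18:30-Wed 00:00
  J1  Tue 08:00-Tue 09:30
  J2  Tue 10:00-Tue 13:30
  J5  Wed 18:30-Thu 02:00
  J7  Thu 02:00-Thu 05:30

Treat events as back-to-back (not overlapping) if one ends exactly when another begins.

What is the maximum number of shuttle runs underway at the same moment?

2

Sweep the timeline, counting +1 at each start and −1 at each end (ends before starts at a tie):
Tue 08:00 start J1 → 1
Tue 09:30 end J1 → 0
Tue 10:00 start J2 → 1
Tue 13:30 end J2 → 0
Tue 18:30 start J3 → 1
Wed 00:00 end J3 → 0
Wed 04:30 start J4 → 1
Wed 09:30 end J4 → 0
Wed 18:30 start J5 → 1
Thu 01:00 start J6 → 2
Thu 02:00 end J5 → 1
Thu 02:00 start J7 → 2
Thu 05:30 end J6 → 1
Thu 05:30 end J7 → 0
Thu 13:00 start J8 → 1
Thu 20:00 end J8 → 0
Peak is 2, at Thu 01:00 (J5, J6).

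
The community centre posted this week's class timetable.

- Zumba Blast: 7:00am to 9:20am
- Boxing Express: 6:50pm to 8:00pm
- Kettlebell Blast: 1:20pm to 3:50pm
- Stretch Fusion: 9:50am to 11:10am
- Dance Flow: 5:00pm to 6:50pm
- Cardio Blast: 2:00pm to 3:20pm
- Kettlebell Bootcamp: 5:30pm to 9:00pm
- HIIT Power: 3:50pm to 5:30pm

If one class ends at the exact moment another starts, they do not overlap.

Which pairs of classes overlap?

Boxing Express & Kettlebell Bootcamp, Cardio Blast & Kettlebell Blast, Dance Flow & HIIT Power, Dance Flow & Kettlebell Bootcamp

Two intervals overlap when each starts before the other ends.
Sorted by start: Zumba Blast, Stretch Fusion, Kettlebell Blast, Cardio Blast, HIIT Power, Dance Flow, Kettlebell Bootcamp, Boxing Express.
Stretch Fusion starts after Zumba Blast ends — done with Zumba Blast.
Kettlebell Blast starts after Stretch Fusion ends — done with Stretch Fusion.
Cardio Blast starts before Kettlebell Blast ends → Kettlebell Blast and Cardio Blast overlap.
HIIT Power starts exactly when Kettlebell Blast ends (back-to-back, no overlap) — done with Kettlebell Blast.
HIIT Power starts after Cardio Blast ends — done with Cardio Blast.
Dance Flow starts before HIIT Power ends → HIIT Power and Dance Flow overlap.
Kettlebell Bootcamp starts exactly when HIIT Power ends (back-to-back, no overlap) — done with HIIT Power.
Kettlebell Bootcamp starts before Dance Flow ends → Dance Flow and Kettlebell Bootcamp overlap.
Boxing Express starts exactly when Dance Flow ends (back-to-back, no overlap).
Boxing Express starts before Kettlebell Bootcamp ends → Kettlebell Bootcamp and Boxing Express overlap.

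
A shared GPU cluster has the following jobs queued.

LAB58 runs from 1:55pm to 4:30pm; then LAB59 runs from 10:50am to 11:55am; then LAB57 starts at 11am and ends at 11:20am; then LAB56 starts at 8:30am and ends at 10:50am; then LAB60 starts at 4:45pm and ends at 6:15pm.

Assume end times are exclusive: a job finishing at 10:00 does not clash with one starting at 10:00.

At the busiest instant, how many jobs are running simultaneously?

2

Sweep the timeline, counting +1 at each start and −1 at each end (ends before starts at a tie):
8:30am start LAB56 → 1
10:50am end LAB56 → 0
10:50am start LAB59 → 1
11am start LAB57 → 2
11:20am end LAB57 → 1
11:55am end LAB59 → 0
1:55pm start LAB58 → 1
4:30pm end LAB58 → 0
4:45pm start LAB60 → 1
6:15pm end LAB60 → 0
Peak is 2, at 11am (LAB57, LAB59).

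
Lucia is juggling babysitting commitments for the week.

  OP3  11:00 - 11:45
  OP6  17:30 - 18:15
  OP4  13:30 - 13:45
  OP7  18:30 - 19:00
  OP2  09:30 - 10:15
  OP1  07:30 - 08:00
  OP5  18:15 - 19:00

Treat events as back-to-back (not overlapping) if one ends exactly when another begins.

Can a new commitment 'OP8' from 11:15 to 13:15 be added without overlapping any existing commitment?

No — it overlaps OP3

OP1: ends 08:00 at or before OP8 starts 11:15 → clear.
OP2: ends 10:15 at or before OP8 starts 11:15 → clear.
OP3: starts 11:00 before OP8 ends 13:15, and ends 11:45 after OP8 starts 11:15 → overlap.
OP4: starts 13:30 at or after OP8 ends 13:15 → clear.
OP6: starts 17:30 at or after OP8 ends 13:15 → clear.
OP5: starts 18:15 at or after OP8 ends 13:15 → clear.
OP7: starts 18:30 at or after OP8 ends 13:15 → clear.
OP8 overlaps OP3.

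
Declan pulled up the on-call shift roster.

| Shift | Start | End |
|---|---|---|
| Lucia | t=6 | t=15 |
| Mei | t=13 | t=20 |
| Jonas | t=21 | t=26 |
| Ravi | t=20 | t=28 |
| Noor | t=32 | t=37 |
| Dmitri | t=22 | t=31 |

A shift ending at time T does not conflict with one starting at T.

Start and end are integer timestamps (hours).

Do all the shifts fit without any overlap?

No

Sorted by start: Lucia, Mei, Ravi, Jonas, Dmitri, Noor.
Mei starts before Lucia ends → Lucia and Mei overlap.
That's a conflict, so the schedule is not conflict-free.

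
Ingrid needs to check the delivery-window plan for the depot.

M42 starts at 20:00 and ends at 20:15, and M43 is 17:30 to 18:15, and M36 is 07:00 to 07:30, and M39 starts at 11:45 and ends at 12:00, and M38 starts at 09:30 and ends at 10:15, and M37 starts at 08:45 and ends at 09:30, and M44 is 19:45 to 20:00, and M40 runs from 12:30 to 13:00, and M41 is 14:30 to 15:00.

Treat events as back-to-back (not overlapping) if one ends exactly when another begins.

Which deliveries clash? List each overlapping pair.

Two intervals overlap when each starts before the other ends.
Sorted by start: M36, M37, M38, M39, M40, M41, M43, M44, M42.
M37 starts after M36 ends, so M36 has no further overlaps.
M38 starts exactly when M37 ends (back-to-back, no overlap), so M37 has no further overlaps.
M39 starts after M38 ends, so M38 has no further overlaps.
M40 starts after M39 ends, so M39 has no further overlaps.
M41 starts after M40 ends, so M40 has no further overlaps.
M43 starts after M41 ends, so M41 has no further overlaps.
M44 starts after M43 ends, so M43 has no further overlaps.
M42 starts exactly when M44 ends (back-to-back, no overlap).

none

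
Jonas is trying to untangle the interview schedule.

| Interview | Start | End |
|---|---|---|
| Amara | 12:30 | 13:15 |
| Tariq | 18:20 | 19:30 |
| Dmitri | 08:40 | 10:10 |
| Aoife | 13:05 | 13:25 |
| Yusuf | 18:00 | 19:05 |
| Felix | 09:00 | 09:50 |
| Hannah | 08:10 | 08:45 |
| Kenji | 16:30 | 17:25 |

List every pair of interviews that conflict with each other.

Amara & Aoife, Dmitri & Felix, Dmitri & Hannah, Tariq & Yusuf

Sorted by start: Hannah, Dmitri, Felix, Amara, Aoife, Kenji, Yusuf, Tariq.
Dmitri starts before Hannah ends → Hannah and Dmitri overlap.
Felix starts after Hannah ends — done with Hannah.
Felix starts before Dmitri ends → Dmitri and Felix overlap.
Amara starts after Dmitri ends — done with Dmitri.
Amara starts after Felix ends — done with Felix.
Aoife starts before Amara ends → Amara and Aoife overlap.
Kenji starts after Amara ends — done with Amara.
Kenji starts after Aoife ends — done with Aoife.
Yusuf starts after Kenji ends — done with Kenji.
Tariq starts before Yusuf ends → Yusuf and Tariq overlap.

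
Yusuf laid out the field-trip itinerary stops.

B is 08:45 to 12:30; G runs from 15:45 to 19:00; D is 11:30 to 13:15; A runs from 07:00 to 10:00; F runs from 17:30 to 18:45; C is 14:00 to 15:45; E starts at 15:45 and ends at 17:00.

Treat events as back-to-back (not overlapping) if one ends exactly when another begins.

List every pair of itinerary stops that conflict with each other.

A & B, B & D, E & G, F & G

Sorted by start: A, B, D, C, E, G, F.
B starts before A ends → A and B overlap.
D starts after A ends, so A has no further overlaps.
D starts before B ends → B and D overlap.
C starts after B ends, so B has no further overlaps.
C starts after D ends, so D has no further overlaps.
E starts exactly when C ends (back-to-back, no overlap), so C has no further overlaps.
G starts before E ends → E and G overlap.
F starts after E ends.
F starts before G ends → G and F overlap.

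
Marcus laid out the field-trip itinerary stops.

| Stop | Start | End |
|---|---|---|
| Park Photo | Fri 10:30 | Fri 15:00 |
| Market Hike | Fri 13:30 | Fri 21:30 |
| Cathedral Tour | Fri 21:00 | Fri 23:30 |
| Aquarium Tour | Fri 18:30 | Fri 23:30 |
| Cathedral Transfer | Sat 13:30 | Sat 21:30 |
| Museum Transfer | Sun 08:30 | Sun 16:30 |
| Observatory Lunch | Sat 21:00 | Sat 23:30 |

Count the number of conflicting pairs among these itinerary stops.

Sorted by start: Park Photo, Market Hike, Aquarium Tour, Cathedral Tour, Cathedral Transfer, Observatory Lunch, Museum Transfer.
Market Hike starts before Park Photo ends → Park Photo and Market Hike overlap.
Aquarium Tour starts after Park Photo ends; Park Photo is clear from here.
Aquarium Tour starts before Market Hike ends → Market Hike and Aquarium Tour overlap.
Cathedral Tour starts before Market Hike ends → Market Hike and Cathedral Tour overlap.
Cathedral Transfer starts after Market Hike ends; Market Hike is clear from here.
Cathedral Tour starts before Aquarium Tour ends → Aquarium Tour and Cathedral Tour overlap.
Cathedral Transfer starts after Aquarium Tour ends; Aquarium Tour is clear from here.
Cathedral Transfer starts after Cathedral Tour ends; Cathedral Tour is clear from here.
Observatory Lunch starts before Cathedral Transfer ends → Cathedral Transfer and Observatory Lunch overlap.
Museum Transfer starts after Cathedral Transfer ends.
Museum Transfer starts after Observatory Lunch ends.
Overlapping pairs: Aquarium Tour & Cathedral Tour, Aquarium Tour & Market Hike, Cathedral Tour & Market Hike, Cathedral Transfer & Observatory Lunch, Market Hike & Park Photo — 5 in total.

5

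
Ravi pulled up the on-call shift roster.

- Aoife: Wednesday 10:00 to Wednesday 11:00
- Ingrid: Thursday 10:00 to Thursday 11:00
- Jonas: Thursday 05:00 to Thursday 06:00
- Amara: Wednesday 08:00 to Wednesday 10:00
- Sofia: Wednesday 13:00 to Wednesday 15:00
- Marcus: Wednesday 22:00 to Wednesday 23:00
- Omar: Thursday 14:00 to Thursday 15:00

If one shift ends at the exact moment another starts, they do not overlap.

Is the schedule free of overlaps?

Yes

Sorted by start: Amara, Aoife, Sofia, Marcus, Jonas, Ingrid, Omar.
Aoife starts exactly when Amara ends (back-to-back, no overlap); Amara is clear from here.
Sofia starts after Aoife ends; Aoife is clear from here.
Marcus starts after Sofia ends; Sofia is clear from here.
Jonas starts after Marcus ends; Marcus is clear from here.
Ingrid starts after Jonas ends; Jonas is clear from here.
Omar starts after Ingrid ends.
Every pair is clear; the schedule has no overlaps.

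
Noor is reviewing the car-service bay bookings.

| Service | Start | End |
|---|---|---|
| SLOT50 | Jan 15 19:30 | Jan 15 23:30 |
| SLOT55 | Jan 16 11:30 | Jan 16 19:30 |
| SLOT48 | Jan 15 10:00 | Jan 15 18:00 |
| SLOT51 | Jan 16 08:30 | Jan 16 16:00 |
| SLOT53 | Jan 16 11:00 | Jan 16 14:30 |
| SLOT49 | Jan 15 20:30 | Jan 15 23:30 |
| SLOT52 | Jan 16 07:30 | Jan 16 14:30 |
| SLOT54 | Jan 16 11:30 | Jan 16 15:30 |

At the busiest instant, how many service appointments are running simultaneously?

Walk through starts and ends in time order (an end at T is processed before a start at T):
Jan 15 10:00 start SLOT48 → 1
Jan 15 18:00 end SLOT48 → 0
Jan 15 19:30 start SLOT50 → 1
Jan 15 20:30 start SLOT49 → 2
Jan 15 23:30 end SLOT49 → 1
Jan 15 23:30 end SLOT50 → 0
Jan 16 07:30 start SLOT52 → 1
Jan 16 08:30 start SLOT51 → 2
Jan 16 11:00 start SLOT53 → 3
Jan 16 11:30 start SLOT54 → 4
Jan 16 11:30 start SLOT55 → 5
Jan 16 14:30 end SLOT52 → 4
Jan 16 14:30 end SLOT53 → 3
Jan 16 15:30 end SLOT54 → 2
Jan 16 16:00 end SLOT51 → 1
Jan 16 19:30 end SLOT55 → 0
Peak is 5, at Jan 16 11:30 (SLOT51, SLOT52, SLOT53, SLOT54, SLOT55).

5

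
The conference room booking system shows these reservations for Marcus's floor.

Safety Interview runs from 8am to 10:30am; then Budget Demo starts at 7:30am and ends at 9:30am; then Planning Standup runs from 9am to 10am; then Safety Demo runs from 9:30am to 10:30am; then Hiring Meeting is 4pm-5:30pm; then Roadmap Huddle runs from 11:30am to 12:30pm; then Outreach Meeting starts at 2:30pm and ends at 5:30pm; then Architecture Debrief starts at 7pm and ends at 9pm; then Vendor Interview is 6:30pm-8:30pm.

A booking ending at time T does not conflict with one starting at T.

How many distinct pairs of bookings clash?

7

Check each pair: they overlap iff neither finishes before the other starts.
Sorted by start: Budget Demo, Safety Interview, Planning Standup, Safety Demo, Roadmap Huddle, Outreach Meeting, Hiring Meeting, Vendor Interview, Architecture Debrief.
Safety Interview starts before Budget Demo ends → Budget Demo and Safety Interview overlap.
Planning Standup starts before Budget Demo ends → Budget Demo and Planning Standup overlap.
Safety Demo starts exactly when Budget Demo ends (back-to-back, no overlap); Budget Demo is clear from here.
Planning Standup starts before Safety Interview ends → Safety Interview and Planning Standup overlap.
Safety Demo starts before Safety Interview ends → Safety Interview and Safety Demo overlap.
Roadmap Huddle starts after Safety Interview ends; Safety Interview is clear from here.
Safety Demo starts before Planning Standup ends → Planning Standup and Safety Demo overlap.
Roadmap Huddle starts after Planning Standup ends; Planning Standup is clear from here.
Roadmap Huddle starts after Safety Demo ends; Safety Demo is clear from here.
Outreach Meeting starts after Roadmap Huddle ends; Roadmap Huddle is clear from here.
Hiring Meeting starts before Outreach Meeting ends → Outreach Meeting and Hiring Meeting overlap.
Vendor Interview starts after Outreach Meeting ends; Outreach Meeting is clear from here.
Vendor Interview starts after Hiring Meeting ends; Hiring Meeting is clear from here.
Architecture Debrief starts before Vendor Interview ends → Vendor Interview and Architecture Debrief overlap.
Overlapping pairs: Architecture Debrief & Vendor Interview, Budget Demo & Planning Standup, Budget Demo & Safety Interview, Hiring Meeting & Outreach Meeting, Planning Standup & Safety Demo, Planning Standup & Safety Interview, Safety Demo & Safety Interview — 7 in total.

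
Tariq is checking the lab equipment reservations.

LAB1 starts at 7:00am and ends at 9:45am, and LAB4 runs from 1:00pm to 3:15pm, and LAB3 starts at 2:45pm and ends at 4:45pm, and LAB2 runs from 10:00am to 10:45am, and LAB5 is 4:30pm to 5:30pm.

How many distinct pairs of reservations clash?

Two intervals overlap when each starts before the other ends.
Sorted by start: LAB1, LAB2, LAB4, LAB3, LAB5.
LAB2 starts after LAB1 ends, so LAB1 has no further overlaps.
LAB4 starts after LAB2 ends, so LAB2 has no further overlaps.
LAB3 starts before LAB4 ends → LAB4 and LAB3 overlap.
LAB5 starts after LAB4 ends.
LAB5 starts before LAB3 ends → LAB3 and LAB5 overlap.
Overlapping pairs: LAB3 & LAB4, LAB3 & LAB5 — 2 in total.

2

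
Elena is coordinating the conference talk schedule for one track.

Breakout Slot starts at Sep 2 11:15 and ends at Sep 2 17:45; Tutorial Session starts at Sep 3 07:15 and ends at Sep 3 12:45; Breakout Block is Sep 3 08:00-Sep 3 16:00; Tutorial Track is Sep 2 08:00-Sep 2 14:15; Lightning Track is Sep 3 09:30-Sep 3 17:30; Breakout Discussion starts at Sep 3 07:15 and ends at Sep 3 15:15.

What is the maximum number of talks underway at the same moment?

4

Sort all start/end points and keep a running count:
Sep 2 08:00 start Tutorial Track → 1
Sep 2 11:15 start Breakout Slot → 2
Sep 2 14:15 end Tutorial Track → 1
Sep 2 17:45 end Breakout Slot → 0
Sep 3 07:15 start Breakout Discussion → 1
Sep 3 07:15 start Tutorial Session → 2
Sep 3 08:00 start Breakout Block → 3
Sep 3 09:30 start Lightning Track → 4
Sep 3 12:45 end Tutorial Session → 3
Sep 3 15:15 end Breakout Discussion → 2
Sep 3 16:00 end Breakout Block → 1
Sep 3 17:30 end Lightning Track → 0
Peak is 4, at Sep 3 09:30 (Breakout Block, Breakout Discussion, Lightning Track, Tutorial Session).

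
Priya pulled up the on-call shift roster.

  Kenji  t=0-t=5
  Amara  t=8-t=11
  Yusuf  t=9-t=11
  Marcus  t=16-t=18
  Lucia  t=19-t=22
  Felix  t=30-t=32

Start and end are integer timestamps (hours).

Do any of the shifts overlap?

Two intervals overlap when each starts before the other ends.
Sorted by start: Kenji, Amara, Yusuf, Marcus, Lucia, Felix.
Amara starts after Kenji ends; Kenji is clear from here.
Yusuf starts before Amara ends → Amara and Yusuf overlap.
That's a conflict, so the schedule is not conflict-free.

Yes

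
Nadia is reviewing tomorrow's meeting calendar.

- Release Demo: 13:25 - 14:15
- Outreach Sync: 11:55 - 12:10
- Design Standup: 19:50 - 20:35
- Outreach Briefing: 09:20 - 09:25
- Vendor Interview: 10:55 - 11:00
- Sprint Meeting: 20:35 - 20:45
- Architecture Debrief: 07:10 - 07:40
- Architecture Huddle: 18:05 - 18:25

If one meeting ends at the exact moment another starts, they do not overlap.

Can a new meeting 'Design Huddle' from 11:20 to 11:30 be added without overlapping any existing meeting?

Yes — the slot is free

Architecture Debrief: ends 07:40 at or before Design Huddle starts 11:20 → clear.
Outreach Briefing: ends 09:25 at or before Design Huddle starts 11:20 → clear.
Vendor Interview: ends 11:00 at or before Design Huddle starts 11:20 → clear.
Outreach Sync: starts 11:55 at or after Design Huddle ends 11:30 → clear.
Release Demo: starts 13:25 at or after Design Huddle ends 11:30 → clear.
Architecture Huddle: starts 18:05 at or after Design Huddle ends 11:30 → clear.
Design Standup: starts 19:50 at or after Design Huddle ends 11:30 → clear.
Sprint Meeting: starts 20:35 at or after Design Huddle ends 11:30 → clear.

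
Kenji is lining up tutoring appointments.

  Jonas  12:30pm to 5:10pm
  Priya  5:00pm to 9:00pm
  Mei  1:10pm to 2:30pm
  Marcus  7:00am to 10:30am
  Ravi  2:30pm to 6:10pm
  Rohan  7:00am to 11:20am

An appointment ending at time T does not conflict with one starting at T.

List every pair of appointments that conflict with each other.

Jonas & Mei, Jonas & Priya, Jonas & Ravi, Marcus & Rohan, Priya & Ravi

Sorted by start: Marcus, Rohan, Jonas, Mei, Ravi, Priya.
Rohan starts before Marcus ends → Marcus and Rohan overlap.
Jonas starts after Marcus ends; Marcus is clear from here.
Jonas starts after Rohan ends; Rohan is clear from here.
Mei starts before Jonas ends → Jonas and Mei overlap.
Ravi starts before Jonas ends → Jonas and Ravi overlap.
Priya starts before Jonas ends → Jonas and Priya overlap.
Ravi starts exactly when Mei ends (back-to-back, no overlap); Mei is clear from here.
Priya starts before Ravi ends → Ravi and Priya overlap.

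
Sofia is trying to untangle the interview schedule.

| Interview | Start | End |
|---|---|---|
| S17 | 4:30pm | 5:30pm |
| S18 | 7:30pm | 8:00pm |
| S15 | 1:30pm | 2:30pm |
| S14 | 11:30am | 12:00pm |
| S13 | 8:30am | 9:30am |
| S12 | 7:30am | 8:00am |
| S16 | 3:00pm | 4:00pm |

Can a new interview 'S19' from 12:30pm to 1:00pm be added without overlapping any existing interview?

Yes — the slot is free

S12: ends 8:00am at or before S19 starts 12:30pm → clear.
S13: ends 9:30am at or before S19 starts 12:30pm → clear.
S14: ends 12:00pm at or before S19 starts 12:30pm → clear.
S15: starts 1:30pm at or after S19 ends 1:00pm → clear.
S16: starts 3:00pm at or after S19 ends 1:00pm → clear.
S17: starts 4:30pm at or after S19 ends 1:00pm → clear.
S18: starts 7:30pm at or after S19 ends 1:00pm → clear.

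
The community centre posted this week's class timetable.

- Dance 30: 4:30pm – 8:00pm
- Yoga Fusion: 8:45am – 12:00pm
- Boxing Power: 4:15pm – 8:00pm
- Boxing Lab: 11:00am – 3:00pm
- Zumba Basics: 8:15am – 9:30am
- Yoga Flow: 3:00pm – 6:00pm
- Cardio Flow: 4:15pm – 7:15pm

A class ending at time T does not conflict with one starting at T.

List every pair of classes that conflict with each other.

Boxing Lab & Yoga Fusion, Boxing Power & Cardio Flow, Boxing Power & Dance 30, Boxing Power & Yoga Flow, Cardio Flow & Dance 30, Cardio Flow & Yoga Flow, Dance 30 & Yoga Flow, Yoga Fusion & Zumba Basics

Sorted by start: Zumba Basics, Yoga Fusion, Boxing Lab, Yoga Flow, Boxing Power, Cardio Flow, Dance 30.
Yoga Fusion starts before Zumba Basics ends → Zumba Basics and Yoga Fusion overlap.
Boxing Lab starts after Zumba Basics ends, so Zumba Basics has no further overlaps.
Boxing Lab starts before Yoga Fusion ends → Yoga Fusion and Boxing Lab overlap.
Yoga Flow starts after Yoga Fusion ends, so Yoga Fusion has no further overlaps.
Yoga Flow starts exactly when Boxing Lab ends (back-to-back, no overlap), so Boxing Lab has no further overlaps.
Boxing Power starts before Yoga Flow ends → Yoga Flow and Boxing Power overlap.
Cardio Flow starts before Yoga Flow ends → Yoga Flow and Cardio Flow overlap.
Dance 30 starts before Yoga Flow ends → Yoga Flow and Dance 30 overlap.
Cardio Flow starts before Boxing Power ends → Boxing Power and Cardio Flow overlap.
Dance 30 starts before Boxing Power ends → Boxing Power and Dance 30 overlap.
Dance 30 starts before Cardio Flow ends → Cardio Flow and Dance 30 overlap.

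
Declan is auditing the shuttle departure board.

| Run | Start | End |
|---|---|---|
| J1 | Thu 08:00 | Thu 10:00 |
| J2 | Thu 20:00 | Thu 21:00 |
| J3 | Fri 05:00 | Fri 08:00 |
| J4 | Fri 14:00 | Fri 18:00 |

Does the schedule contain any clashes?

No

Sorted by start: J1, J2, J3, J4.
J2 starts after J1 ends; J1 is clear from here.
J3 starts after J2 ends; J2 is clear from here.
J4 starts after J3 ends.
Every pair is clear; the schedule has no overlaps.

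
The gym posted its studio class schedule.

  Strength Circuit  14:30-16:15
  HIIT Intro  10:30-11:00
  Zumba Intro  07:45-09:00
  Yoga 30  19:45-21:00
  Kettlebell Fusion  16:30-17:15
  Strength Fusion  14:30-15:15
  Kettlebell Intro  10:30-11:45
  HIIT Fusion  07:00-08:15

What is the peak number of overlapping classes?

2

Sweep the timeline, counting +1 at each start and −1 at each end (ends before starts at a tie):
07:00 start HIIT Fusion → 1
07:45 start Zumba Intro → 2
08:15 end HIIT Fusion → 1
09:00 end Zumba Intro → 0
10:30 start HIIT Intro → 1
10:30 start Kettlebell Intro → 2
11:00 end HIIT Intro → 1
11:45 end Kettlebell Intro → 0
14:30 start Strength Circuit → 1
14:30 start Strength Fusion → 2
15:15 end Strength Fusion → 1
16:15 end Strength Circuit → 0
16:30 start Kettlebell Fusion → 1
17:15 end Kettlebell Fusion → 0
19:45 start Yoga 30 → 1
21:00 end Yoga 30 → 0
Peak is 2, at 07:45 (HIIT Fusion, Zumba Intro).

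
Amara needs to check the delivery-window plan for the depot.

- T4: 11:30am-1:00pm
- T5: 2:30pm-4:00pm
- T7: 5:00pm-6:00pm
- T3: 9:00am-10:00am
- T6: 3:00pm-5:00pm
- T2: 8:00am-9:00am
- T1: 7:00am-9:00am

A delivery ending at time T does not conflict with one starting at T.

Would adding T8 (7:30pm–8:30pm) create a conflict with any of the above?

T1: ends 9:00am at or before T8 starts 7:30pm → clear.
T2: ends 9:00am at or before T8 starts 7:30pm → clear.
T3: ends 10:00am at or before T8 starts 7:30pm → clear.
T4: ends 1:00pm at or before T8 starts 7:30pm → clear.
T5: ends 4:00pm at or before T8 starts 7:30pm → clear.
T6: ends 5:00pm at or before T8 starts 7:30pm → clear.
T7: ends 6:00pm at or before T8 starts 7:30pm → clear.

No — it doesn't clash with anything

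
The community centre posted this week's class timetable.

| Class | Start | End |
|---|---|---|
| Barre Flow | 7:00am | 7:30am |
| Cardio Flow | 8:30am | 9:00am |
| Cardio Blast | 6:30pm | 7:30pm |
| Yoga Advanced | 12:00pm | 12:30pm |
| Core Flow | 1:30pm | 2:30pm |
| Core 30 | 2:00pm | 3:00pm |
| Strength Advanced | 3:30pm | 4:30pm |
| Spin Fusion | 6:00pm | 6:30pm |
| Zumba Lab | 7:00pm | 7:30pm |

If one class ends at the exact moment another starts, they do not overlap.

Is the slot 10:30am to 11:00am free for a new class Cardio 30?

Yes — the slot is free

Barre Flow: ends 7:30am at or before Cardio 30 starts 10:30am → clear.
Cardio Flow: ends 9:00am at or before Cardio 30 starts 10:30am → clear.
Yoga Advanced: starts 12:00pm at or after Cardio 30 ends 11:00am → clear.
Core Flow: starts 1:30pm at or after Cardio 30 ends 11:00am → clear.
Core 30: starts 2:00pm at or after Cardio 30 ends 11:00am → clear.
Strength Advanced: starts 3:30pm at or after Cardio 30 ends 11:00am → clear.
Spin Fusion: starts 6:00pm at or after Cardio 30 ends 11:00am → clear.
Cardio Blast: starts 6:30pm at or after Cardio 30 ends 11:00am → clear.
Zumba Lab: starts 7:00pm at or after Cardio 30 ends 11:00am → clear.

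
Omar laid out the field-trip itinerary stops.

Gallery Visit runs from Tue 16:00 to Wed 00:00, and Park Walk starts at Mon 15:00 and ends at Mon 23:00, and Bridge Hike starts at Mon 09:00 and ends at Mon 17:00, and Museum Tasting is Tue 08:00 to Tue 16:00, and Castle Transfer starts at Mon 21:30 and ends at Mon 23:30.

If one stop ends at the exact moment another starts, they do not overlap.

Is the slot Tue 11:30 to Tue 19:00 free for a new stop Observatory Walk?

No — it overlaps Gallery Visit, Museum Tasting

Bridge Hike: ends Mon 17:00 at or before Observatory Walk starts Tue 11:30 → clear.
Park Walk: ends Mon 23:00 at or before Observatory Walk starts Tue 11:30 → clear.
Castle Transfer: ends Mon 23:30 at or before Observatory Walk starts Tue 11:30 → clear.
Museum Tasting: starts Tue 08:00 before Observatory Walk ends Tue 19:00, and ends Tue 16:00 after Observatory Walk starts Tue 11:30 → overlap.
Gallery Visit: starts Tue 16:00 before Observatory Walk ends Tue 19:00, and ends Wed 00:00 after Observatory Walk starts Tue 11:30 → overlap.
Observatory Walk overlaps Museum Tasting, Gallery Visit.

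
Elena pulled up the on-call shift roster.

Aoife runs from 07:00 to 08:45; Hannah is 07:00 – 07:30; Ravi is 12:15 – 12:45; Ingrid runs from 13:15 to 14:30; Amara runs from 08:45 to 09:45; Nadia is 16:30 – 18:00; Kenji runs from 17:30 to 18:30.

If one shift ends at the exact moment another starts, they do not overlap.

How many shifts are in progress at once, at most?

Walk through starts and ends in time order (an end at T is processed before a start at T):
07:00 start Aoife → 1
07:00 start Hannah → 2
07:30 end Hannah → 1
08:45 end Aoife → 0
08:45 start Amara → 1
09:45 end Amara → 0
12:15 start Ravi → 1
12:45 end Ravi → 0
13:15 start Ingrid → 1
14:30 end Ingrid → 0
16:30 start Nadia → 1
17:30 start Kenji → 2
18:00 end Nadia → 1
18:30 end Kenji → 0
Peak is 2, at 07:00 (Aoife, Hannah).

2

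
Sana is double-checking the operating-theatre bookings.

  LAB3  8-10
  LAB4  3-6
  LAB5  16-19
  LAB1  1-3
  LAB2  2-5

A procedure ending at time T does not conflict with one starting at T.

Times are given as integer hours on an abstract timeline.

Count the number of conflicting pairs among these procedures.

2

Sorted by start: LAB1, LAB2, LAB4, LAB3, LAB5.
LAB2 starts before LAB1 ends → LAB1 and LAB2 overlap.
LAB4 starts exactly when LAB1 ends (back-to-back, no overlap), so nothing later overlaps LAB1 either.
LAB4 starts before LAB2 ends → LAB2 and LAB4 overlap.
LAB3 starts after LAB2 ends, so nothing later overlaps LAB2 either.
LAB3 starts after LAB4 ends, so nothing later overlaps LAB4 either.
LAB5 starts after LAB3 ends.
Overlapping pairs: LAB1 & LAB2, LAB2 & LAB4 — 2 in total.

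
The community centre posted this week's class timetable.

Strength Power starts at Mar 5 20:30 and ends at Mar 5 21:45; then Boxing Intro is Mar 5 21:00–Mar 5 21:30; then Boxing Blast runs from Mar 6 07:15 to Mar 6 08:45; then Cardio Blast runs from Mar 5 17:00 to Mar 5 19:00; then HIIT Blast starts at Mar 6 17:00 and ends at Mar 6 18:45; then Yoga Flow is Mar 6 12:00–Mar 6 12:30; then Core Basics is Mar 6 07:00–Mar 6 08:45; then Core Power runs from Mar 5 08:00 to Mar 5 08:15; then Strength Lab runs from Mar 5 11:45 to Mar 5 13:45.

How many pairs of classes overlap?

2

Two intervals overlap when each starts before the other ends.
Sorted by start: Core Power, Strength Lab, Cardio Blast, Strength Power, Boxing Intro, Core Basics, Boxing Blast, Yoga Flow, HIIT Blast.
Strength Lab starts after Core Power ends, so Core Power has no further overlaps.
Cardio Blast starts after Strength Lab ends, so Strength Lab has no further overlaps.
Strength Power starts after Cardio Blast ends, so Cardio Blast has no further overlaps.
Boxing Intro starts before Strength Power ends → Strength Power and Boxing Intro overlap.
Core Basics starts after Strength Power ends, so Strength Power has no further overlaps.
Core Basics starts after Boxing Intro ends, so Boxing Intro has no further overlaps.
Boxing Blast starts before Core Basics ends → Core Basics and Boxing Blast overlap.
Yoga Flow starts after Core Basics ends, so Core Basics has no further overlaps.
Yoga Flow starts after Boxing Blast ends, so Boxing Blast has no further overlaps.
HIIT Blast starts after Yoga Flow ends.
Overlapping pairs: Boxing Blast & Core Basics, Boxing Intro & Strength Power — 2 in total.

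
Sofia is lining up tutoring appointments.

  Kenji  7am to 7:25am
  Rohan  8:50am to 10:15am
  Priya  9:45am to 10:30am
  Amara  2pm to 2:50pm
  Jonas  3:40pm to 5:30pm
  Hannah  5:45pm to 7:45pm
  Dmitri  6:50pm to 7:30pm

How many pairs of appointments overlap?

2

Sorted by start: Kenji, Rohan, Priya, Amara, Jonas, Hannah, Dmitri.
Rohan starts after Kenji ends; Kenji is clear from here.
Priya starts before Rohan ends → Rohan and Priya overlap.
Amara starts after Rohan ends; Rohan is clear from here.
Amara starts after Priya ends; Priya is clear from here.
Jonas starts after Amara ends; Amara is clear from here.
Hannah starts after Jonas ends; Jonas is clear from here.
Dmitri starts before Hannah ends → Hannah and Dmitri overlap.
Overlapping pairs: Dmitri & Hannah, Priya & Rohan — 2 in total.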